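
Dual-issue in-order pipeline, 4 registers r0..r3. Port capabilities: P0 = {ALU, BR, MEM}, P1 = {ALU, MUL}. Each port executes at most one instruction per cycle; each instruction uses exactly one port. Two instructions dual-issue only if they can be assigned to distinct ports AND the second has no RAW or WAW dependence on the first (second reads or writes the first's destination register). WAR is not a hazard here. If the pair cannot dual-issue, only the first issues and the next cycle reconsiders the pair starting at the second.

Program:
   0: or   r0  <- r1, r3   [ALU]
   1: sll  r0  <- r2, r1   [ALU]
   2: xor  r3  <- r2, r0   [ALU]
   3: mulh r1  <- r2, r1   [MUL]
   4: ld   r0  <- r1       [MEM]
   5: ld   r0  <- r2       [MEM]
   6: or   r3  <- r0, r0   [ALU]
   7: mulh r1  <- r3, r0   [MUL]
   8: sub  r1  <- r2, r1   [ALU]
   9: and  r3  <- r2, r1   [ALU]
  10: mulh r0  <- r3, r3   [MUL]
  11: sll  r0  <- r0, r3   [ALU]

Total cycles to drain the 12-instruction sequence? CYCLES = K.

#0 head=0: or i0 WAW r0
#1 head=1: sll i1 RAW r0
#2 head=2: xor mulh i2+i3 2-wide
#3 head=4: ld i4 no-port MEM/MEM
#4 head=5: ld i5 RAW r0
#5 head=6: or i6 RAW r3
#6 head=7: mulh i7 RAW+WAW r1
#7 head=8: sub i8 RAW r1
#8 head=9: and i9 RAW r3
#9 head=10: mulh i10 RAW+WAW r0
#10 head=11: sll i11 tail

CYCLES = 11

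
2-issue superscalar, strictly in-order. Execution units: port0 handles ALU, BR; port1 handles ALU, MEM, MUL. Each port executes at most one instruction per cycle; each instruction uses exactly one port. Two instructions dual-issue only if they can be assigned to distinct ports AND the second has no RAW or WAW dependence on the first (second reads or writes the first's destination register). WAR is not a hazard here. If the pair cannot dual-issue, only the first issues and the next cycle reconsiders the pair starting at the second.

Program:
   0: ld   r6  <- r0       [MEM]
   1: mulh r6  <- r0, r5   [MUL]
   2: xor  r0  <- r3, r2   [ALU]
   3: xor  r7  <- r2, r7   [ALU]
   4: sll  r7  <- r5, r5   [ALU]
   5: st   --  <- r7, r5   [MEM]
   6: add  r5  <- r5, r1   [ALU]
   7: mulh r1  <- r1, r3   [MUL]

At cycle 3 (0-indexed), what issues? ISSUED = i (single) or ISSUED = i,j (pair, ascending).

c0: i0 ld  no-port MEM/MUL
c1: i1&i2 mulh+xor  pair
c2: i3 xor  WAW r7
c3: i4 sll  RAW r7
c4: i5&i6 st+add  pair
c5: i7 mulh  tail

ISSUED = 4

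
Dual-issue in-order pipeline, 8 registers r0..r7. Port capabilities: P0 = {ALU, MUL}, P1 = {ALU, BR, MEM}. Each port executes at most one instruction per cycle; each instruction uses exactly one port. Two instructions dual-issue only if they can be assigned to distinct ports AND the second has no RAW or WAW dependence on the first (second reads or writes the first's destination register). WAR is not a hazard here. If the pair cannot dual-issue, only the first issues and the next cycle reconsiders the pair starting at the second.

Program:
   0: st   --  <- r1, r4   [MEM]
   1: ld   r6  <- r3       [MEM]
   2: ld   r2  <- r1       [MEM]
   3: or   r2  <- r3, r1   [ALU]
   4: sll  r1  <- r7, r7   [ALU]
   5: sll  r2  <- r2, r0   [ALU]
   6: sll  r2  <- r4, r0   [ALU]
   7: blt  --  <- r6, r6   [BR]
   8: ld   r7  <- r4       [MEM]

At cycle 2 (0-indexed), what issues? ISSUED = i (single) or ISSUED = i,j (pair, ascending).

ISSUED = 2

t=0 i0:st.MEM ; no-port MEM/MEM
t=1 i1:ld.MEM ; no-port MEM/MEM
t=2 i2:ld.MEM ; WAW r2
t=3 i3+i4:or.ALU+sll.ALU ; dual
t=4 i5:sll.ALU ; WAW r2
t=5 i6+i7:sll.ALU+blt.BR ; dual
t=6 i8:ld.MEM ; tail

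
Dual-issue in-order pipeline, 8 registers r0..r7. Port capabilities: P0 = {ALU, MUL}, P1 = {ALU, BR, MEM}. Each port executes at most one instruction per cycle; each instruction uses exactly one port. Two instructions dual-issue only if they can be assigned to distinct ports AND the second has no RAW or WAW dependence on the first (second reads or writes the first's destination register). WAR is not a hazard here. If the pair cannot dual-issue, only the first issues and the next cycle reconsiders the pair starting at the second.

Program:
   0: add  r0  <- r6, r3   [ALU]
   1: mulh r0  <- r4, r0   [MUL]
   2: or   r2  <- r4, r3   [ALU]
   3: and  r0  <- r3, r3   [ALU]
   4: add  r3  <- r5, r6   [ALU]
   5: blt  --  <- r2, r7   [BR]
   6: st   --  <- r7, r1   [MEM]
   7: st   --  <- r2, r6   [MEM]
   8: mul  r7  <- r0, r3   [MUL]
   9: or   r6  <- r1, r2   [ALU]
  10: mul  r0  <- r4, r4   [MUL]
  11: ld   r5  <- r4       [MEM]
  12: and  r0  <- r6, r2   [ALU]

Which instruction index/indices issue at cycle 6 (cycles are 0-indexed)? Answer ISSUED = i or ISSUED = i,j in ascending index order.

ISSUED = 9,10

#0 head=0: add i0 RAW+WAW r0
#1 head=1: mulh;or i1/i2 dual
#2 head=3: and;add i3/i4 dual
#3 head=5: blt i5 no-port BR/MEM
#4 head=6: st i6 no-port MEM/MEM
#5 head=7: st;mul i7/i8 dual
#6 head=9: or;mul i9/i10 dual
#7 head=11: ld;and i11/i12 dual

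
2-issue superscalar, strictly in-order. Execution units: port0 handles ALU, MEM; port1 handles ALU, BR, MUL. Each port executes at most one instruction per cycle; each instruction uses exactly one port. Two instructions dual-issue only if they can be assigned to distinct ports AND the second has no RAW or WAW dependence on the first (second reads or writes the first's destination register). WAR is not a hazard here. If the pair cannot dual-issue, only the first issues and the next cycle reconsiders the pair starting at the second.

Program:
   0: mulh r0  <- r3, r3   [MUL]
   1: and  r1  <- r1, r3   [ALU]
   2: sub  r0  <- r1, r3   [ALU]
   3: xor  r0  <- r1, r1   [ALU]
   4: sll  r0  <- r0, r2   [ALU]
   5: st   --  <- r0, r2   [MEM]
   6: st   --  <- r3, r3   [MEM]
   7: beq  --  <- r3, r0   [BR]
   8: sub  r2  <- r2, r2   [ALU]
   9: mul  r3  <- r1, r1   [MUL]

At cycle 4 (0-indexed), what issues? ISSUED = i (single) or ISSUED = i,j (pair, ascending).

0. mulh;and @i0,i1  | pair
1. sub @i2  | WAW r0
2. xor @i3  | RAW+WAW r0
3. sll @i4  | RAW r0
4. st @i5  | no-port MEM/MEM
5. st;beq @i6,i7  | pair
6. sub;mul @i8,i9  | pair

ISSUED = 5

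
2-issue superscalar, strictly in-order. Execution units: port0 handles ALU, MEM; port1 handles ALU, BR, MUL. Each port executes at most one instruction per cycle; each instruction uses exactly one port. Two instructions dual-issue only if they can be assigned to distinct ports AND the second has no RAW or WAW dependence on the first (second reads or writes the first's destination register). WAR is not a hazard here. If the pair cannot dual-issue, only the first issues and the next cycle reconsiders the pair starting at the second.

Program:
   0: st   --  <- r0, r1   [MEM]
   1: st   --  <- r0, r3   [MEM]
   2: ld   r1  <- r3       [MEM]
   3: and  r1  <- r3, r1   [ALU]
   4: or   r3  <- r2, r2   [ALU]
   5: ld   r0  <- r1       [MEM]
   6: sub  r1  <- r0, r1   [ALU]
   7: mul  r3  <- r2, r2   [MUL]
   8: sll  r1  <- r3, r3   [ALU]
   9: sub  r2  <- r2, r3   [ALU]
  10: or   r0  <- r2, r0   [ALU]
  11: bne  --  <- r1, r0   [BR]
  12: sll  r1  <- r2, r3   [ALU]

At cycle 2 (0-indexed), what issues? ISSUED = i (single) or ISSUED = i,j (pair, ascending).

  cy0 -> i0 (st) no-port MEM/MEM
  cy1 -> i1 (st) no-port MEM/MEM
  cy2 -> i2 (ld) RAW+WAW r1
  cy3 -> i3+i4 (and;or) 2-wide
  cy4 -> i5 (ld) RAW r0
  cy5 -> i6+i7 (sub;mul) 2-wide
  cy6 -> i8+i9 (sll;sub) 2-wide
  cy7 -> i10 (or) RAW r0
  cy8 -> i11+i12 (bne;sll) 2-wide

ISSUED = 2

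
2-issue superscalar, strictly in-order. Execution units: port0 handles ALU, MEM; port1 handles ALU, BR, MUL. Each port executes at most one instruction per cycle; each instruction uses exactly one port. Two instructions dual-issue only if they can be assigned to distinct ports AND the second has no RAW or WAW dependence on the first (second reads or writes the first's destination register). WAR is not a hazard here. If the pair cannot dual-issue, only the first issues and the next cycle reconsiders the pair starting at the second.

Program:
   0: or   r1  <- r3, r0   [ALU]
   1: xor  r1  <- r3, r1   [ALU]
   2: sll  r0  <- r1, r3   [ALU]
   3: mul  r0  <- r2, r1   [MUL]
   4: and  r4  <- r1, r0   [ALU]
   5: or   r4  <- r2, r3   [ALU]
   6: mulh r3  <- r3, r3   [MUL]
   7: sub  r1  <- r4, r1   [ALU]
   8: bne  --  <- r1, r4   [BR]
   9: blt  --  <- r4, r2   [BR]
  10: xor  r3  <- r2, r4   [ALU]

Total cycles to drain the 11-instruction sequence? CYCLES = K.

0. or @i0  | RAW+WAW r1
1. xor @i1  | RAW r1
2. sll @i2  | WAW r0
3. mul @i3  | RAW r0
4. and @i4  | WAW r4
5. or mulh @i5,i6  | dual
6. sub @i7  | RAW r1
7. bne @i8  | no-port BR/BR
8. blt xor @i9,i10  | dual

CYCLES = 9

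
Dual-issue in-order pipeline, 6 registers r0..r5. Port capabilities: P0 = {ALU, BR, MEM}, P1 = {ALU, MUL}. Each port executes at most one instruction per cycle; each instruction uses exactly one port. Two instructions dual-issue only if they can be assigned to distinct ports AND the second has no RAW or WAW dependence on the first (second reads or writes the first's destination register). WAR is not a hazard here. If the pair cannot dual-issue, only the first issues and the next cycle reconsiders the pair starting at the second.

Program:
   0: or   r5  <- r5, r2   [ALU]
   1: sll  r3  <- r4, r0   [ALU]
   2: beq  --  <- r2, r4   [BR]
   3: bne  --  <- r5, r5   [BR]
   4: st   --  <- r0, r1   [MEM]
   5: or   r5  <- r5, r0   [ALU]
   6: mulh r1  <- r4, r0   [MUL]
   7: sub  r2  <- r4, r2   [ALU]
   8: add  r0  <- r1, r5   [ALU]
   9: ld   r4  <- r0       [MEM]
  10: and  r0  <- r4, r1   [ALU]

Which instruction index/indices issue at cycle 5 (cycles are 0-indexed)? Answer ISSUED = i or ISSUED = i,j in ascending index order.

[0] i0/i1  or+sll  -- 2-wide
[1] i2  beq  -- no-port BR/BR
[2] i3  bne  -- no-port BR/MEM
[3] i4/i5  st+or  -- 2-wide
[4] i6/i7  mulh+sub  -- 2-wide
[5] i8  add  -- RAW r0
[6] i9  ld  -- RAW r4
[7] i10  and  -- tail

ISSUED = 8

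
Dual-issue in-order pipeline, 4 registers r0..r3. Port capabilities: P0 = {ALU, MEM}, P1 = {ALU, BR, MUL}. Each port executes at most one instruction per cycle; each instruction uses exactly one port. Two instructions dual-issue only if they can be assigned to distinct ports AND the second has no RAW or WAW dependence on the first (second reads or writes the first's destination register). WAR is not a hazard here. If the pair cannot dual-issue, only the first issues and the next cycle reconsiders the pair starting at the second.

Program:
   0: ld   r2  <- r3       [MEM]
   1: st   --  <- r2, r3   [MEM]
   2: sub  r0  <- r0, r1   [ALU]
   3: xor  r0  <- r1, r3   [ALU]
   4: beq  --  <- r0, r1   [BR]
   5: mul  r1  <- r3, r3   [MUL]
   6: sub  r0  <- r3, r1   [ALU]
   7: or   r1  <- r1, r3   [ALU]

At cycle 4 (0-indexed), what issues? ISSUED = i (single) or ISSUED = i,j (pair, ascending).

ISSUED = 5

t=0 i0:ld ; no-port MEM/MEM
t=1 i1,i2:st+sub ; 2-wide
t=2 i3:xor ; RAW r0
t=3 i4:beq ; no-port BR/MUL
t=4 i5:mul ; RAW r1
t=5 i6,i7:sub+or ; 2-wide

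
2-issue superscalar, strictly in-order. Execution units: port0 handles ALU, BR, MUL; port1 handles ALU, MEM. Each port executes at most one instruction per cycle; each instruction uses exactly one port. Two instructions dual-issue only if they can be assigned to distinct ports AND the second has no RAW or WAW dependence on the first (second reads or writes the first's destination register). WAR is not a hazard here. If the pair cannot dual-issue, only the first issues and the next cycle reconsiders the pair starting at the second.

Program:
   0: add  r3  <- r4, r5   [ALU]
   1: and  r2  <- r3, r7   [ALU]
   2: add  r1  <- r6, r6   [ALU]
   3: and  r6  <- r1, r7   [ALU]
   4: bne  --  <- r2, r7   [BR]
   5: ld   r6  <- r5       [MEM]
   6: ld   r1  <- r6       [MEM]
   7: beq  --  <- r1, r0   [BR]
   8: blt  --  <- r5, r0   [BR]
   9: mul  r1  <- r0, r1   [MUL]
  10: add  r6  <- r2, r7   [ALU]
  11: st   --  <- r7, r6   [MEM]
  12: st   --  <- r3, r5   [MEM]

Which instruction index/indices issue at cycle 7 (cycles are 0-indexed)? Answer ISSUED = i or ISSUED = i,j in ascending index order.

ISSUED = 9,10

  cy0 -> i0 (add.ALU) RAW r3
  cy1 -> i1+i2 (and.ALU add.ALU) 2-wide
  cy2 -> i3+i4 (and.ALU bne.BR) 2-wide
  cy3 -> i5 (ld.MEM) no-port MEM/MEM
  cy4 -> i6 (ld.MEM) RAW r1
  cy5 -> i7 (beq.BR) no-port BR/BR
  cy6 -> i8 (blt.BR) no-port BR/MUL
  cy7 -> i9+i10 (mul.MUL add.ALU) 2-wide
  cy8 -> i11 (st.MEM) no-port MEM/MEM
  cy9 -> i12 (st.MEM) tail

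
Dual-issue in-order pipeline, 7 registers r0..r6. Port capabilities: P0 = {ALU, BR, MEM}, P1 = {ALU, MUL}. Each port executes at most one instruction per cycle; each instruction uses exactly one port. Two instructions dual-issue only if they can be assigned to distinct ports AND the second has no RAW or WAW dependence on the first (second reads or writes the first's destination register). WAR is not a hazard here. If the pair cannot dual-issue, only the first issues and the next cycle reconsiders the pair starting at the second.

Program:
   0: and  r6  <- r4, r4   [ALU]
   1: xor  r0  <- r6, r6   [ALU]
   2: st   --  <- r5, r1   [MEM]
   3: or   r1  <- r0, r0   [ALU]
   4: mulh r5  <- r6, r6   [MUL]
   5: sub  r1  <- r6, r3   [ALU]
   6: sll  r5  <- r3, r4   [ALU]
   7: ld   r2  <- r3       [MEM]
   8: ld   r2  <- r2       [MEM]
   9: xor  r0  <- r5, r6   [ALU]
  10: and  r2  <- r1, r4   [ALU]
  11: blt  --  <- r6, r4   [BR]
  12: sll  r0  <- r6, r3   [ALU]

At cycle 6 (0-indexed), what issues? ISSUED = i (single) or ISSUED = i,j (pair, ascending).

ISSUED = 10,11

#0 head=0: and.ALU i0 RAW r6
#1 head=1: xor.ALU/st.MEM i1/i2 2-wide
#2 head=3: or.ALU/mulh.MUL i3/i4 2-wide
#3 head=5: sub.ALU/sll.ALU i5/i6 2-wide
#4 head=7: ld.MEM i7 no-port MEM/MEM
#5 head=8: ld.MEM/xor.ALU i8/i9 2-wide
#6 head=10: and.ALU/blt.BR i10/i11 2-wide
#7 head=12: sll.ALU i12 tail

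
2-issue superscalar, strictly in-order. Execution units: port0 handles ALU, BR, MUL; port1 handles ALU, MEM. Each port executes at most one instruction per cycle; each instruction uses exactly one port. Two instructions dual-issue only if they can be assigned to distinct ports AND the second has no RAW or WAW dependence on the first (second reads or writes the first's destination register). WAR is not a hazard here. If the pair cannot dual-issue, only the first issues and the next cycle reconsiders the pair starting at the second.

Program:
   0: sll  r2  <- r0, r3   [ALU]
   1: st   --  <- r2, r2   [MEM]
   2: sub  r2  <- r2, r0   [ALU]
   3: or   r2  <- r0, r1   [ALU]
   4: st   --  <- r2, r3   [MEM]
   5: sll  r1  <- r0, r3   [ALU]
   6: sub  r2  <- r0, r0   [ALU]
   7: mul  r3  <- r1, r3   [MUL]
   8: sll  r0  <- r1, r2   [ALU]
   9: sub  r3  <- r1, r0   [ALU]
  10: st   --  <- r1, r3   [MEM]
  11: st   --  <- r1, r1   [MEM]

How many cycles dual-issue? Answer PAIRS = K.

PAIRS = 3

#0 head=0: sll.ALU i0 RAW r2
#1 head=1: st.MEM sub.ALU i1/i2 pair
#2 head=3: or.ALU i3 RAW r2
#3 head=4: st.MEM sll.ALU i4/i5 pair
#4 head=6: sub.ALU mul.MUL i6/i7 pair
#5 head=8: sll.ALU i8 RAW r0
#6 head=9: sub.ALU i9 RAW r3
#7 head=10: st.MEM i10 no-port MEM/MEM
#8 head=11: st.MEM i11 tail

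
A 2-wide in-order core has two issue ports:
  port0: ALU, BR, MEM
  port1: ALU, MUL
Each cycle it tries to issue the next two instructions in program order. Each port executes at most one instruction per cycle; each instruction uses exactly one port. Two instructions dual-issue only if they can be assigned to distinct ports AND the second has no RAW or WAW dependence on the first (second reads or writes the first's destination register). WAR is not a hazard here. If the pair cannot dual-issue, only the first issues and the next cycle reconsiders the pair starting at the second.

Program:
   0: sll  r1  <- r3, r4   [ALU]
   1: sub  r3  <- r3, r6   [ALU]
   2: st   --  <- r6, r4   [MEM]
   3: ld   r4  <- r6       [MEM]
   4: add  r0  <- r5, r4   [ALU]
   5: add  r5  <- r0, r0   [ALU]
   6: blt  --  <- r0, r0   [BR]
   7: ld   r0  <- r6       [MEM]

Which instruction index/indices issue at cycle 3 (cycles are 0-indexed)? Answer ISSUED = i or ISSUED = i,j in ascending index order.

t=0 i0,i1:sll.ALU+sub.ALU ; pair
t=1 i2:st.MEM ; no-port MEM/MEM
t=2 i3:ld.MEM ; RAW r4
t=3 i4:add.ALU ; RAW r0
t=4 i5,i6:add.ALU+blt.BR ; pair
t=5 i7:ld.MEM ; tail

ISSUED = 4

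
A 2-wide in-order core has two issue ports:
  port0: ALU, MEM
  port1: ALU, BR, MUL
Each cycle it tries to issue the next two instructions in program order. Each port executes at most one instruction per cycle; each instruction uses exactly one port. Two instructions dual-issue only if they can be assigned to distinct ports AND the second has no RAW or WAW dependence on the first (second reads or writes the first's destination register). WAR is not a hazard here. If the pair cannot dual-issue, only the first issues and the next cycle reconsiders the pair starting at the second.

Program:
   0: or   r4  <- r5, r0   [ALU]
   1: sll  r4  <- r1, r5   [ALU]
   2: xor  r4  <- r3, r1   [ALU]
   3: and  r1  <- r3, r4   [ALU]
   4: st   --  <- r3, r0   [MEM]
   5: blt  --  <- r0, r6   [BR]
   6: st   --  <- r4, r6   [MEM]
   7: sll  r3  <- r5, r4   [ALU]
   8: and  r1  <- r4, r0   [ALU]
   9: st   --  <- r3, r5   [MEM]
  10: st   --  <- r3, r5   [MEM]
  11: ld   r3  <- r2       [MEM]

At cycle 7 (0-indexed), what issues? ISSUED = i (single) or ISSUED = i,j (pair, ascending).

[0] i0  or  -- WAW r4
[1] i1  sll  -- WAW r4
[2] i2  xor  -- RAW r4
[3] i3&i4  and+st  -- 2-wide
[4] i5&i6  blt+st  -- 2-wide
[5] i7&i8  sll+and  -- 2-wide
[6] i9  st  -- no-port MEM/MEM
[7] i10  st  -- no-port MEM/MEM
[8] i11  ld  -- tail

ISSUED = 10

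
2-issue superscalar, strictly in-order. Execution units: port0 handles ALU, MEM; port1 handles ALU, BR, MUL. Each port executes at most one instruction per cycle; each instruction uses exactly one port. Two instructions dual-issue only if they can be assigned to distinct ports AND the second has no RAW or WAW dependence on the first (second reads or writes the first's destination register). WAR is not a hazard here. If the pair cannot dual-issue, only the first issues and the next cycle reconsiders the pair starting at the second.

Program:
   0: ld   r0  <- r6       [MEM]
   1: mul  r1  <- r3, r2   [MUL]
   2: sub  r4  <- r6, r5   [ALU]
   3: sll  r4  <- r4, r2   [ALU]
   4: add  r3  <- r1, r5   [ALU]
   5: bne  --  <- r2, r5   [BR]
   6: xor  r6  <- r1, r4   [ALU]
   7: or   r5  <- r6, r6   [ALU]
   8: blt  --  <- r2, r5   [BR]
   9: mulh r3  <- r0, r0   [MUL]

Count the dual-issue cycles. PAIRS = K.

[0] i0+i1  ld;mul  -- pair
[1] i2  sub  -- RAW+WAW r4
[2] i3+i4  sll;add  -- pair
[3] i5+i6  bne;xor  -- pair
[4] i7  or  -- RAW r5
[5] i8  blt  -- no-port BR/MUL
[6] i9  mulh  -- tail

PAIRS = 3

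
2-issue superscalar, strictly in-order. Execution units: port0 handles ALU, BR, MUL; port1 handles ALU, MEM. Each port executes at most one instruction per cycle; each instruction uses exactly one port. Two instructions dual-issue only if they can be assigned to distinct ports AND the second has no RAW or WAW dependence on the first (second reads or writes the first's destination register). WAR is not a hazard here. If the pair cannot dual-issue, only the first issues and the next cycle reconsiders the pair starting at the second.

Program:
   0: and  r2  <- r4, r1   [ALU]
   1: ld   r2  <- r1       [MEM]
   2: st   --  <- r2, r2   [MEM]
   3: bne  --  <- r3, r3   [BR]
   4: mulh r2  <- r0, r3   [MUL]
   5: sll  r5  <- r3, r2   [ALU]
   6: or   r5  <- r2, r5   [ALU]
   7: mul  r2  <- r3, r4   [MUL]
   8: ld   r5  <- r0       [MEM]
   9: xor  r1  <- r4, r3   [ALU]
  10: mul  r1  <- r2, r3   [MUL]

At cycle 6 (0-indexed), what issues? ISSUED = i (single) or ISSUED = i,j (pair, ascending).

  cy0 -> i0 (and) WAW r2
  cy1 -> i1 (ld) no-port MEM/MEM
  cy2 -> i2,i3 (st/bne) 2-wide
  cy3 -> i4 (mulh) RAW r2
  cy4 -> i5 (sll) RAW+WAW r5
  cy5 -> i6,i7 (or/mul) 2-wide
  cy6 -> i8,i9 (ld/xor) 2-wide
  cy7 -> i10 (mul) tail

ISSUED = 8,9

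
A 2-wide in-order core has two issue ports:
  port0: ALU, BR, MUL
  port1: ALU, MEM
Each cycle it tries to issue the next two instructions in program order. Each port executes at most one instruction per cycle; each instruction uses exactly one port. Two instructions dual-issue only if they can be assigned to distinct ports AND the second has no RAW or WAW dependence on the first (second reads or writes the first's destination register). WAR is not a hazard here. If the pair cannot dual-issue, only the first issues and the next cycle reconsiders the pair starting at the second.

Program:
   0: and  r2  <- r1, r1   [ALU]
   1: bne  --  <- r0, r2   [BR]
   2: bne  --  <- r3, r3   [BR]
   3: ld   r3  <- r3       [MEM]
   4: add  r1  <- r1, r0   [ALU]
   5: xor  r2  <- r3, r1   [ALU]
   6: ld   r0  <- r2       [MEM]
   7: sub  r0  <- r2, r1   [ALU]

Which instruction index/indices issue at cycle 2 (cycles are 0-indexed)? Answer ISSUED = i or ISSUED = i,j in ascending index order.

t=0 i0:and.ALU ; RAW r2
t=1 i1:bne.BR ; no-port BR/BR
t=2 i2/i3:bne.BR;ld.MEM ; pair
t=3 i4:add.ALU ; RAW r1
t=4 i5:xor.ALU ; RAW r2
t=5 i6:ld.MEM ; WAW r0
t=6 i7:sub.ALU ; tail

ISSUED = 2,3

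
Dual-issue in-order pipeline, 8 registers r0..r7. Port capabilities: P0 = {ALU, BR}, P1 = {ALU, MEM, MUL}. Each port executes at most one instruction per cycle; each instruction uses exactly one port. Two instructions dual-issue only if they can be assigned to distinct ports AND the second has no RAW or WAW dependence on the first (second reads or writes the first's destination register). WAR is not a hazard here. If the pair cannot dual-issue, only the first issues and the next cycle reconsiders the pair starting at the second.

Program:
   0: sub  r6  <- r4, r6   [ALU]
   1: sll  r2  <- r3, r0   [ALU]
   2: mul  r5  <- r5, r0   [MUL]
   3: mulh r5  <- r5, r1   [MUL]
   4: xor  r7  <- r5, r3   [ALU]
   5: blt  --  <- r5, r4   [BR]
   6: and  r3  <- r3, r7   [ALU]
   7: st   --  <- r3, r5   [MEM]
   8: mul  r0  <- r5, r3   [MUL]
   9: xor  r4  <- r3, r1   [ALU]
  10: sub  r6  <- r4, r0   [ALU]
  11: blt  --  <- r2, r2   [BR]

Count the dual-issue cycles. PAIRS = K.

PAIRS = 4

t=0 i0&i1:sub.ALU;sll.ALU ; pair
t=1 i2:mul.MUL ; no-port MUL/MUL
t=2 i3:mulh.MUL ; RAW r5
t=3 i4&i5:xor.ALU;blt.BR ; pair
t=4 i6:and.ALU ; RAW r3
t=5 i7:st.MEM ; no-port MEM/MUL
t=6 i8&i9:mul.MUL;xor.ALU ; pair
t=7 i10&i11:sub.ALU;blt.BR ; pair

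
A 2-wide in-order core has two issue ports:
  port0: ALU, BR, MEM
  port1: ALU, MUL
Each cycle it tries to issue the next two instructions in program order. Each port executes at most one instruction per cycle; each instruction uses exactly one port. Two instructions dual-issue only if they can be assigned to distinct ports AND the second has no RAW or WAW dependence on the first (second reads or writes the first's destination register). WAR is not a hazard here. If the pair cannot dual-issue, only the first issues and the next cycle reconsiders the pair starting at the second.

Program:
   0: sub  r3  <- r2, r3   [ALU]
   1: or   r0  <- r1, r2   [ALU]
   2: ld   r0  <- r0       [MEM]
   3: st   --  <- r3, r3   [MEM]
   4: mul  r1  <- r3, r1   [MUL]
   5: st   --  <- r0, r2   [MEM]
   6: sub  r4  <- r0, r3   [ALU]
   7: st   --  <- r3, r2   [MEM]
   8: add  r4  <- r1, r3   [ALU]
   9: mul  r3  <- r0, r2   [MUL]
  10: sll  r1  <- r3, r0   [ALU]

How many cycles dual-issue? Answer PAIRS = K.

PAIRS = 4

t=0 i0+i1:sub.ALU;or.ALU ; pair
t=1 i2:ld.MEM ; no-port MEM/MEM
t=2 i3+i4:st.MEM;mul.MUL ; pair
t=3 i5+i6:st.MEM;sub.ALU ; pair
t=4 i7+i8:st.MEM;add.ALU ; pair
t=5 i9:mul.MUL ; RAW r3
t=6 i10:sll.ALU ; tail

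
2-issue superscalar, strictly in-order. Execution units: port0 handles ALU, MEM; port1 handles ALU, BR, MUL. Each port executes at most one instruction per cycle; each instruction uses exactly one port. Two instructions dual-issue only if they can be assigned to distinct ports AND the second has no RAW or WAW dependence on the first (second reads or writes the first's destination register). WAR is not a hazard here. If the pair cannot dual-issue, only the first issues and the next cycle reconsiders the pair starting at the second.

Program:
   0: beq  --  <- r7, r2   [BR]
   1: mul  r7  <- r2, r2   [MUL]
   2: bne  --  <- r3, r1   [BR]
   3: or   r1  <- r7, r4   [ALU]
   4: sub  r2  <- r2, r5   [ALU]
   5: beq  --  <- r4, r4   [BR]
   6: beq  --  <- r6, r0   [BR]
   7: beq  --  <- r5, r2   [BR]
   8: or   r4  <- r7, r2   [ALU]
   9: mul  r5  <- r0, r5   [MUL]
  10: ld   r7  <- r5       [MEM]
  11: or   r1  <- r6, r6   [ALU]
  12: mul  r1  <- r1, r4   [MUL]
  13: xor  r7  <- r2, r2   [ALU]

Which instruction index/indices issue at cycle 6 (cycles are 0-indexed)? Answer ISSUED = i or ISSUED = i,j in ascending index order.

c0: i0 beq  no-port BR/MUL
c1: i1 mul  no-port MUL/BR
c2: i2&i3 bne+or  pair
c3: i4&i5 sub+beq  pair
c4: i6 beq  no-port BR/BR
c5: i7&i8 beq+or  pair
c6: i9 mul  RAW r5
c7: i10&i11 ld+or  pair
c8: i12&i13 mul+xor  pair

ISSUED = 9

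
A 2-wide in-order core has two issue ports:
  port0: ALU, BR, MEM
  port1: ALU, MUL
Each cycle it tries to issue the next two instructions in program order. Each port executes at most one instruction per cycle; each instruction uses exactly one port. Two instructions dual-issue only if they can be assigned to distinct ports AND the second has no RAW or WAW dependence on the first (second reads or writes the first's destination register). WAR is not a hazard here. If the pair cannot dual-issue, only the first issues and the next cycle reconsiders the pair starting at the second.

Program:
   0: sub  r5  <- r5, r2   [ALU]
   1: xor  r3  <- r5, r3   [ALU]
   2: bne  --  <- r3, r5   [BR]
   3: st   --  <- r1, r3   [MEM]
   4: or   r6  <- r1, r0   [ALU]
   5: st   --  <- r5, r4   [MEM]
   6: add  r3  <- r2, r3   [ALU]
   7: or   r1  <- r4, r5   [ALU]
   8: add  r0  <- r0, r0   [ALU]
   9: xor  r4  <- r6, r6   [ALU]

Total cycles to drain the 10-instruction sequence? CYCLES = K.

CYCLES = 7

t=0 i0:sub ; RAW r5
t=1 i1:xor ; RAW r3
t=2 i2:bne ; no-port BR/MEM
t=3 i3/i4:st or ; 2-wide
t=4 i5/i6:st add ; 2-wide
t=5 i7/i8:or add ; 2-wide
t=6 i9:xor ; tail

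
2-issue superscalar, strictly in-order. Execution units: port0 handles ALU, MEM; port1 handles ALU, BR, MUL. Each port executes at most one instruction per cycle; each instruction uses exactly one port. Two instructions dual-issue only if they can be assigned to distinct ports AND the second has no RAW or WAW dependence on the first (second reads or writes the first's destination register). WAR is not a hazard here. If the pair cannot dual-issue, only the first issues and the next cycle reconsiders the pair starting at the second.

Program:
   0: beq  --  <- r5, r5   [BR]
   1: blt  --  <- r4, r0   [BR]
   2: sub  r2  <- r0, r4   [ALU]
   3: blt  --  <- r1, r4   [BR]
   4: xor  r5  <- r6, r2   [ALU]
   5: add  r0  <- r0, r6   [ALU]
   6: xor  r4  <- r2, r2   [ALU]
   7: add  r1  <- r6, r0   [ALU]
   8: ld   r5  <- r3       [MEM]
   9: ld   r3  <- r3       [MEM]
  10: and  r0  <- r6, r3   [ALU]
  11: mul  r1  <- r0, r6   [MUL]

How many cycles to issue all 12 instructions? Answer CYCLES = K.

  cy0 -> i0 (beq.BR) no-port BR/BR
  cy1 -> i1&i2 (blt.BR sub.ALU) dual
  cy2 -> i3&i4 (blt.BR xor.ALU) dual
  cy3 -> i5&i6 (add.ALU xor.ALU) dual
  cy4 -> i7&i8 (add.ALU ld.MEM) dual
  cy5 -> i9 (ld.MEM) RAW r3
  cy6 -> i10 (and.ALU) RAW r0
  cy7 -> i11 (mul.MUL) tail

CYCLES = 8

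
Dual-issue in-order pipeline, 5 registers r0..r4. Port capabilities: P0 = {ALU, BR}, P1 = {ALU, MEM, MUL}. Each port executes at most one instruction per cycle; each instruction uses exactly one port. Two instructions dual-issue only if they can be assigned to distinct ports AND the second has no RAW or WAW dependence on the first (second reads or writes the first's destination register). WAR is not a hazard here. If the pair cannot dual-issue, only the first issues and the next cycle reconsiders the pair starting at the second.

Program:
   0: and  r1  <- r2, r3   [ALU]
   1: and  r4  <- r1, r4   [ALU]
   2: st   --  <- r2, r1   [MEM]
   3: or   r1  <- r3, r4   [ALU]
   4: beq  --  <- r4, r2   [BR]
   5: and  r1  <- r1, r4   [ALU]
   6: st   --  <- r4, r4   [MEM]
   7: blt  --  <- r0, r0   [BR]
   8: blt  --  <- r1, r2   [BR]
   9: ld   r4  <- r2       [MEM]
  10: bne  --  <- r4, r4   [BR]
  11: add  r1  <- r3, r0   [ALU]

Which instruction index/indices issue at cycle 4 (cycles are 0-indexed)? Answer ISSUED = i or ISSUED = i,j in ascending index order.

0. and.ALU @i0  | RAW r1
1. and.ALU st.MEM @i1+i2  | dual
2. or.ALU beq.BR @i3+i4  | dual
3. and.ALU st.MEM @i5+i6  | dual
4. blt.BR @i7  | no-port BR/BR
5. blt.BR ld.MEM @i8+i9  | dual
6. bne.BR add.ALU @i10+i11  | dual

ISSUED = 7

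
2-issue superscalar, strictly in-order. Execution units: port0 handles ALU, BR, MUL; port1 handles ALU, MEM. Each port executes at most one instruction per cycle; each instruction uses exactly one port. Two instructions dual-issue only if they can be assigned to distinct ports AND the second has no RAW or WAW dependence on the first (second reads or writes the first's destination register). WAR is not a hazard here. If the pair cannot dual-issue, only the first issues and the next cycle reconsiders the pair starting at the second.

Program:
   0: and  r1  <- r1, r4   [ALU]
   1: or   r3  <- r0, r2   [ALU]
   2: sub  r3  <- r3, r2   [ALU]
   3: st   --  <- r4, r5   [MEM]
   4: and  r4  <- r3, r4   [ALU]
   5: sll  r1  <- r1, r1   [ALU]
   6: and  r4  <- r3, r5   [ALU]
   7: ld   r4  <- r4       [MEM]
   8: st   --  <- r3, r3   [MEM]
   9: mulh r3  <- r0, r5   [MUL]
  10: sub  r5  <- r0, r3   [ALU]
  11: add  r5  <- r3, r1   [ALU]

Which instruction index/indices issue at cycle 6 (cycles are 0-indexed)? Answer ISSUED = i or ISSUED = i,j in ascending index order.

#0 head=0: and/or i0+i1 2-wide
#1 head=2: sub/st i2+i3 2-wide
#2 head=4: and/sll i4+i5 2-wide
#3 head=6: and i6 RAW+WAW r4
#4 head=7: ld i7 no-port MEM/MEM
#5 head=8: st/mulh i8+i9 2-wide
#6 head=10: sub i10 WAW r5
#7 head=11: add i11 tail

ISSUED = 10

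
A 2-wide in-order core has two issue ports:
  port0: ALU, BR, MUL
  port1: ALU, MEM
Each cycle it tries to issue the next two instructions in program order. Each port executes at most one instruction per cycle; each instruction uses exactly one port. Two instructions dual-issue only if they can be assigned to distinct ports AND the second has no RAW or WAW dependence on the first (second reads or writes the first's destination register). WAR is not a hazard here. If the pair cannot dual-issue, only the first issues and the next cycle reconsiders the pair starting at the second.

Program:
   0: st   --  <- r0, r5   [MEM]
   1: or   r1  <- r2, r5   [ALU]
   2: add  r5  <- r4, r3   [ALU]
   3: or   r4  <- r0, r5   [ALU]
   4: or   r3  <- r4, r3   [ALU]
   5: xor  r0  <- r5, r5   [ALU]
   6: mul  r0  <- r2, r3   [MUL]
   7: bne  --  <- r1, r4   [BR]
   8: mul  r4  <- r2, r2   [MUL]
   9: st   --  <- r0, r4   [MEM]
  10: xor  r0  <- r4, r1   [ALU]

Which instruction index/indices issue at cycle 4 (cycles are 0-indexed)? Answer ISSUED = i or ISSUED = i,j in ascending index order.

0. st+or @i0/i1  | 2-wide
1. add @i2  | RAW r5
2. or @i3  | RAW r4
3. or+xor @i4/i5  | 2-wide
4. mul @i6  | no-port MUL/BR
5. bne @i7  | no-port BR/MUL
6. mul @i8  | RAW r4
7. st+xor @i9/i10  | 2-wide

ISSUED = 6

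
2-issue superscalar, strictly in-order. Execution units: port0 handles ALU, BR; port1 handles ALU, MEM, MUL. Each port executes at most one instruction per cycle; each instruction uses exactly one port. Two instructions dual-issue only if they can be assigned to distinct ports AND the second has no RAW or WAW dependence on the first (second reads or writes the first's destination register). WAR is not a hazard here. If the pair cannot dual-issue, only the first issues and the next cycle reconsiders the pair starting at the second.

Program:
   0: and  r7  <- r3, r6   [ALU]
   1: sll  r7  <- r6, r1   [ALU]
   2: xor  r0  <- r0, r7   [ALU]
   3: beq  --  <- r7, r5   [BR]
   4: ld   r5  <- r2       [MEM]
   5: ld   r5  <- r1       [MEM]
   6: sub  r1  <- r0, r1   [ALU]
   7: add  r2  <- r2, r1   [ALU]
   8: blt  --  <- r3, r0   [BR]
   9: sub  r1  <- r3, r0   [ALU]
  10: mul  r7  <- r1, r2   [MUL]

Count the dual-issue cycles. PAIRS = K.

PAIRS = 3

t=0 i0:and.ALU ; WAW r7
t=1 i1:sll.ALU ; RAW r7
t=2 i2+i3:xor.ALU beq.BR ; dual
t=3 i4:ld.MEM ; no-port MEM/MEM
t=4 i5+i6:ld.MEM sub.ALU ; dual
t=5 i7+i8:add.ALU blt.BR ; dual
t=6 i9:sub.ALU ; RAW r1
t=7 i10:mul.MUL ; tail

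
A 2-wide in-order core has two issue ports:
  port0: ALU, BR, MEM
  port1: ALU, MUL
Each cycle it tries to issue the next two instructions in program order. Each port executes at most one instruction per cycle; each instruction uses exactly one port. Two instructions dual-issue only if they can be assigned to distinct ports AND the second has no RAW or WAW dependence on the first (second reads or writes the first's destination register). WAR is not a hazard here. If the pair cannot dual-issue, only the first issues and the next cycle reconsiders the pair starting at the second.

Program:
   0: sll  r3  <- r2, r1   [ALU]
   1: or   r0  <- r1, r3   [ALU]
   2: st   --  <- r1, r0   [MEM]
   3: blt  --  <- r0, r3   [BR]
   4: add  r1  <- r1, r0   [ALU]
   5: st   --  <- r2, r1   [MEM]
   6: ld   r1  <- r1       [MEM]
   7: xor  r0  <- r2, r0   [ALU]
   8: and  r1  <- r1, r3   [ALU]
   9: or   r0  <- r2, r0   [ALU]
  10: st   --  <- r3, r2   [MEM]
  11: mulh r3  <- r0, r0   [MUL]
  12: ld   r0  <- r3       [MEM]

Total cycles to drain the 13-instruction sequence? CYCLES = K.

CYCLES = 9

[0] i0  sll.ALU  -- RAW r3
[1] i1  or.ALU  -- RAW r0
[2] i2  st.MEM  -- no-port MEM/BR
[3] i3&i4  blt.BR/add.ALU  -- pair
[4] i5  st.MEM  -- no-port MEM/MEM
[5] i6&i7  ld.MEM/xor.ALU  -- pair
[6] i8&i9  and.ALU/or.ALU  -- pair
[7] i10&i11  st.MEM/mulh.MUL  -- pair
[8] i12  ld.MEM  -- tail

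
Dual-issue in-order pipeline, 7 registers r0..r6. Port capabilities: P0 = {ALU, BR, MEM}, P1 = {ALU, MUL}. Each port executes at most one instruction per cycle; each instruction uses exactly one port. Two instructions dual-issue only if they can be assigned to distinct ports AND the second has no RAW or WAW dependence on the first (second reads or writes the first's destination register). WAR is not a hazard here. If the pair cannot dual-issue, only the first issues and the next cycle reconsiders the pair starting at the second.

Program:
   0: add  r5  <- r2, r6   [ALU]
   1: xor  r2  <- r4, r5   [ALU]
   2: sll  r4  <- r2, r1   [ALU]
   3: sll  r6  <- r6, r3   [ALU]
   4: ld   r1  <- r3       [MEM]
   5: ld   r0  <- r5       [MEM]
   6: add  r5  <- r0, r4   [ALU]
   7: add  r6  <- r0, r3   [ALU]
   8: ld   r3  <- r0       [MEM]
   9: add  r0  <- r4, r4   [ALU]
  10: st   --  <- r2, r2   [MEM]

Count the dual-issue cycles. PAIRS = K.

PAIRS = 3

0. add @i0  | RAW r5
1. xor @i1  | RAW r2
2. sll+sll @i2,i3  | 2-wide
3. ld @i4  | no-port MEM/MEM
4. ld @i5  | RAW r0
5. add+add @i6,i7  | 2-wide
6. ld+add @i8,i9  | 2-wide
7. st @i10  | tail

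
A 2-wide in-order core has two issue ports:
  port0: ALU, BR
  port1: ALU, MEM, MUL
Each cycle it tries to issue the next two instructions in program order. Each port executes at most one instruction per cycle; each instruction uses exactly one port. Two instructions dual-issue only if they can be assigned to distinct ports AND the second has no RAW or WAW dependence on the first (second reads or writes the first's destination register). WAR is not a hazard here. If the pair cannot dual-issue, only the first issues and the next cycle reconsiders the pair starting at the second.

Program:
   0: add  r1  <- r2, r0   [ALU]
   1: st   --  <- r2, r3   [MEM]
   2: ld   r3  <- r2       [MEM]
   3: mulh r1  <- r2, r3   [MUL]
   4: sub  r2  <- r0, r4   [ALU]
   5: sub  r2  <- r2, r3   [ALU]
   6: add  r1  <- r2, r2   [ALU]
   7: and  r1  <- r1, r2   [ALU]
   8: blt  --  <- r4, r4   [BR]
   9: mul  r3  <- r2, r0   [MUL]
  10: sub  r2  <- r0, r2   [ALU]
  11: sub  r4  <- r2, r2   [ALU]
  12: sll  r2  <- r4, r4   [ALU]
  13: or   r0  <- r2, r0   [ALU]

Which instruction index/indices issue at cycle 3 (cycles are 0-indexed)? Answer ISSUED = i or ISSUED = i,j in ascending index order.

t=0 i0+i1:add.ALU+st.MEM ; pair
t=1 i2:ld.MEM ; no-port MEM/MUL
t=2 i3+i4:mulh.MUL+sub.ALU ; pair
t=3 i5:sub.ALU ; RAW r2
t=4 i6:add.ALU ; RAW+WAW r1
t=5 i7+i8:and.ALU+blt.BR ; pair
t=6 i9+i10:mul.MUL+sub.ALU ; pair
t=7 i11:sub.ALU ; RAW r4
t=8 i12:sll.ALU ; RAW r2
t=9 i13:or.ALU ; tail

ISSUED = 5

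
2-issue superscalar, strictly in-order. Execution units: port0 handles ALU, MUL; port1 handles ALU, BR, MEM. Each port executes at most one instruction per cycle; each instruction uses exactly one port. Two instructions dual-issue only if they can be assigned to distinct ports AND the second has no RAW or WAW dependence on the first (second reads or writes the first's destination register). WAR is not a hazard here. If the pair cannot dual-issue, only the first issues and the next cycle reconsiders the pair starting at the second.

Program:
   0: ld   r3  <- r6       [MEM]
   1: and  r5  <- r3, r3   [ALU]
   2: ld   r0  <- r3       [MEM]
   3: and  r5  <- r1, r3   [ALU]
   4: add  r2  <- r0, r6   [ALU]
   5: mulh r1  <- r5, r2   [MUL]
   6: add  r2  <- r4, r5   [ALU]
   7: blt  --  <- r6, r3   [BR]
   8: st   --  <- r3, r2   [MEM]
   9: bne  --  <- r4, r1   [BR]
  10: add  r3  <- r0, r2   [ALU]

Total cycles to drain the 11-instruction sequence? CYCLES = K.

CYCLES = 7

[0] i0  ld.MEM  -- RAW r3
[1] i1&i2  and.ALU+ld.MEM  -- pair
[2] i3&i4  and.ALU+add.ALU  -- pair
[3] i5&i6  mulh.MUL+add.ALU  -- pair
[4] i7  blt.BR  -- no-port BR/MEM
[5] i8  st.MEM  -- no-port MEM/BR
[6] i9&i10  bne.BR+add.ALU  -- pair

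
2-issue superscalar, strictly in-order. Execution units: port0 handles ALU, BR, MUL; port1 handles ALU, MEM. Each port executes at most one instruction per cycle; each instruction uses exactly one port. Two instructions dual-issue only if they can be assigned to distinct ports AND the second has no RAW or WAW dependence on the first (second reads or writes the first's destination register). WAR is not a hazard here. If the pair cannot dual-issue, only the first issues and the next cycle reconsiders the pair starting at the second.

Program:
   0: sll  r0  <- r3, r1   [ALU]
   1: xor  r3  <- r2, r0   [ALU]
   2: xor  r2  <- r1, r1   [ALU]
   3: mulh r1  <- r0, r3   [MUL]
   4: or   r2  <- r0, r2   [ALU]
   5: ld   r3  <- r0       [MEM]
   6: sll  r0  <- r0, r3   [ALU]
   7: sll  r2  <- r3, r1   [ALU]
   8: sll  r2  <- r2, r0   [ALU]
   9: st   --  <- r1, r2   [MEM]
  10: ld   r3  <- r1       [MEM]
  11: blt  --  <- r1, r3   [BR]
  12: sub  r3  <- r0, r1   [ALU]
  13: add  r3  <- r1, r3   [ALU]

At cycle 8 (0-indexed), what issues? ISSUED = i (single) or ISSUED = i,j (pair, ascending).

ISSUED = 11,12

  cy0 -> i0 (sll.ALU) RAW r0
  cy1 -> i1,i2 (xor.ALU;xor.ALU) 2-wide
  cy2 -> i3,i4 (mulh.MUL;or.ALU) 2-wide
  cy3 -> i5 (ld.MEM) RAW r3
  cy4 -> i6,i7 (sll.ALU;sll.ALU) 2-wide
  cy5 -> i8 (sll.ALU) RAW r2
  cy6 -> i9 (st.MEM) no-port MEM/MEM
  cy7 -> i10 (ld.MEM) RAW r3
  cy8 -> i11,i12 (blt.BR;sub.ALU) 2-wide
  cy9 -> i13 (add.ALU) tail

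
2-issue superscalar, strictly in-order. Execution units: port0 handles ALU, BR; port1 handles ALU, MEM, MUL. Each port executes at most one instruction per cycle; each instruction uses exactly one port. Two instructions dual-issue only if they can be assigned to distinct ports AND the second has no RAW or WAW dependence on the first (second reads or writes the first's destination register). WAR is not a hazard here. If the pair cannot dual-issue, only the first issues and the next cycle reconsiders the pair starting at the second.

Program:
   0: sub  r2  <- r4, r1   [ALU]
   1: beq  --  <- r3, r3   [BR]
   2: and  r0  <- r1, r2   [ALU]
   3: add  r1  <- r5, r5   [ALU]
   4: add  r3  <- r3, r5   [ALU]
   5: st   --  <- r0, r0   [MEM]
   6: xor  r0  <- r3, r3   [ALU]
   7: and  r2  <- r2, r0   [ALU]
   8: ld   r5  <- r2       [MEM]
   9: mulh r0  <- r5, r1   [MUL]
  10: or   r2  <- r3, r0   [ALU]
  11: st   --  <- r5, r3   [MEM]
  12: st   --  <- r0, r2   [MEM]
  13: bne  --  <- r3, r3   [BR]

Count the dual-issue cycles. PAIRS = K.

t=0 i0+i1:sub;beq ; dual
t=1 i2+i3:and;add ; dual
t=2 i4+i5:add;st ; dual
t=3 i6:xor ; RAW r0
t=4 i7:and ; RAW r2
t=5 i8:ld ; no-port MEM/MUL
t=6 i9:mulh ; RAW r0
t=7 i10+i11:or;st ; dual
t=8 i12+i13:st;bne ; dual

PAIRS = 5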